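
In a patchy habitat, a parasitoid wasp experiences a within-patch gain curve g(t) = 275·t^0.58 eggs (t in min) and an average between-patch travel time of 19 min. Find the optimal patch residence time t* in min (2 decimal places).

26.24 min

Maximise g(t)/(T+t): set derivative to zero → g'(t)(T+t) = g(t).
g'(t) = 0.58·275·t^-0.42. Setting 0.58·275·t^-0.42 = 275·t^0.58/(19+t) gives 0.58(19+t) = t, so 0.42·t = 0.58×19.
t* = 0.58×19/0.42 = 26.24 min.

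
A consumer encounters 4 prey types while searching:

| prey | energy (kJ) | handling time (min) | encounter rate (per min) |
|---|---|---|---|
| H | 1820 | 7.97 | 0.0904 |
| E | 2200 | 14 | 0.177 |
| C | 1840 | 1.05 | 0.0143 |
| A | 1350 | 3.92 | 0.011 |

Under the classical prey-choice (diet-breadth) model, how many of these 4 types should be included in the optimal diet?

Rank by E/h (kJ/min): C 1.75e+03, A 344, H 228, E 157. Include each in turn until the next type's E/h falls below the running intake rate.
Rate on top 1: 25.92. A: 344 > 25.92 → include.
Rate on top 2: 38.9. H: 228 > 38.9 → include.
Rate on top 3: 115.6. E: 157 > 115.6 → include.
Optimal diet: C, A, H, E — 4 of 4 types.

4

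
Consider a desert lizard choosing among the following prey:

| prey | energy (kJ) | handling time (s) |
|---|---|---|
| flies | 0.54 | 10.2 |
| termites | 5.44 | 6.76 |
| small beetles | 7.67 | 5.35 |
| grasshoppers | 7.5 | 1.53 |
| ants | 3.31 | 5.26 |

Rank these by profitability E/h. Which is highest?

Profitability E/h (kJ/s): flies = 0.54/10.2 = 0.0529, termites = 5.44/6.76 = 0.805, small beetles = 7.67/5.35 = 1.43, grasshoppers = 7.5/1.53 = 4.9, ants = 3.31/5.26 = 0.629.
Ranked: grasshoppers > small beetles > termites > ants > flies.

grasshoppers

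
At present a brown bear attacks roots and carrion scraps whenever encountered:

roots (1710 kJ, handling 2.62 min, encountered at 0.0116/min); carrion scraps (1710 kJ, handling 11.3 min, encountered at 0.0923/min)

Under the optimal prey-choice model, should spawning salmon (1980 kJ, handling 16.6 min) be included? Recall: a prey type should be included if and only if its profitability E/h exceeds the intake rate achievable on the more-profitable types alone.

On roots and carrion scraps alone, R = ΣλE/(1+Σλh) = 177.7/2.073 = 85.69 kJ/min.
spawning salmon: E/h = 1980/16.6 = 119.3 kJ/min.
Since 119.3 > R, including spawning salmon increases the long-run rate.

Yes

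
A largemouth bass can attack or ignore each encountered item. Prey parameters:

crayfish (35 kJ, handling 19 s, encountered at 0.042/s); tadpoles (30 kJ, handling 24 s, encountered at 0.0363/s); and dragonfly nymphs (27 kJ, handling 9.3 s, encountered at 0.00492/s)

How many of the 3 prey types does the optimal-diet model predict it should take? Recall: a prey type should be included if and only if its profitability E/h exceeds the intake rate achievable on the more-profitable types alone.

3

E/h in descending order: dragonfly nymphs 2.9, crayfish 1.84, tadpoles 1.25 kJ/s. The optimal diet is the largest prefix of this list for which every included type satisfies E_i/h_i > R on the types above it.
Rate on top 1: 0.127. crayfish: 1.84 > 0.127 → include.
Rate on top 2: 0.8693. tadpoles: 1.25 > 0.8693 → include.
Optimal diet: dragonfly nymphs, crayfish, tadpoles — 3 of 3 types.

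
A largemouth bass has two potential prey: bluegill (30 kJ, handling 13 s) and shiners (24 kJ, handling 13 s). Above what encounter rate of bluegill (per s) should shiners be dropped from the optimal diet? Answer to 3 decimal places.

0.308 per s

At the threshold, the rate on bluegill alone equals the profitability of shiners: λ·30/(1 + λ·13) = 24/13 = 1.846.
Rearranging, λ(30 − 1.846×13) = 1.846, so λ = 1.846/6 = 0.3077 per s.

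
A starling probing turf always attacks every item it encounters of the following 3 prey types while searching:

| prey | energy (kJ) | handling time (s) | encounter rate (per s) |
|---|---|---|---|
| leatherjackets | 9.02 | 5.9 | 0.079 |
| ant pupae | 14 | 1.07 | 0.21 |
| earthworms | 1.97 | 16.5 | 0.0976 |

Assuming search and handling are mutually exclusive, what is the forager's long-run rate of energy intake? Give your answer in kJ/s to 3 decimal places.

1.165 kJ/s

R = Σλ_iE_i / (1 + Σλ_ih_i)
Numerator: 0.079×9.02 + 0.21×14 + 0.0976×1.97 = 3.845
Denominator: 1 + 0.079×5.9 + 0.21×1.07 + 0.0976×16.5 = 3.301
R = 3.845/3.301 = 1.165 kJ/s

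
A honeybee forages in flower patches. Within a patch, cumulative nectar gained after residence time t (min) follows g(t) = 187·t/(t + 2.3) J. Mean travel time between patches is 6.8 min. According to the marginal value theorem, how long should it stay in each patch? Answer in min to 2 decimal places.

3.95 min

By the marginal value theorem, leave when the instantaneous gain rate g'(t) equals the habitat-wide average g(t)/(T + t).
g'(t) = 187·2.3/(t + 2.3)². Setting 187·2.3/(t+2.3)² = 187t/[(t+2.3)(6.8+t)] gives 2.3(6.8+t) = t(t+2.3), so t² = 2.3×6.8 = 15.64.
t* = √15.64 = 3.955 min.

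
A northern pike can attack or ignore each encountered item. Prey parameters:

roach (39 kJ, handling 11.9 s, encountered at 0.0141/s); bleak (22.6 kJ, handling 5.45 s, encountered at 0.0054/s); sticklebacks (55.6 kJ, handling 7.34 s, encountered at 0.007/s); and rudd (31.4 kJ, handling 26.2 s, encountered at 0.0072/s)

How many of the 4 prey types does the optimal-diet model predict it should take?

4

Profitabilities (E/h, kJ/s): sticklebacks 7.57, bleak 4.15, roach 3.28, rudd 1.2. Add prey in this order while the next type's profitability exceeds the intake rate on those already taken.
Rate on top 1: 0.3702. bleak: 4.15 > 0.3702 → include.
Rate on top 2: 0.473. roach: 3.28 > 0.473 → include.
Rate on top 3: 0.8499. rudd: 1.2 > 0.8499 → include.
Optimal diet: sticklebacks, bleak, roach, rudd — 4 of 4 types.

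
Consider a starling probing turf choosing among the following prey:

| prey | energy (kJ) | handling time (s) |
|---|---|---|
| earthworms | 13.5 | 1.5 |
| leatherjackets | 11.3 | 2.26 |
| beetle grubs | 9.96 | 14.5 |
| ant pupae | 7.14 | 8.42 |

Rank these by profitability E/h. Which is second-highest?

In descending order of E/h:
earthworms: 13.5/1.5 = 9 kJ/s
leatherjackets: 11.3/2.26 = 5 kJ/s
ant pupae: 7.14/8.42 = 0.848 kJ/s
beetle grubs: 9.96/14.5 = 0.687 kJ/s

leatherjackets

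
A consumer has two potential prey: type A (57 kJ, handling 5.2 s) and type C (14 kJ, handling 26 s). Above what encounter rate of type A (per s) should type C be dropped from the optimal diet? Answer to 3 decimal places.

At the threshold, the rate on type A alone equals the profitability of type C: λ·57/(1 + λ·5.2) = 14/26 = 0.5385.
Rearranging, λ(57 − 0.5385×5.2) = 0.5385, so λ = 0.5385/54.2 = 0.009935 per s.

0.010 per s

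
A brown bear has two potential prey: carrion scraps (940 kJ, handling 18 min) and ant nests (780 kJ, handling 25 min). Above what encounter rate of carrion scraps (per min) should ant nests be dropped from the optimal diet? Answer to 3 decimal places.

The zero-one rule: include ant nests iff E₂/h₂ > λE₁/(1+λh₁). Equality gives the switch point.
λE₁h₂ = E₂ + λE₂h₁ ⇒ λ = E₂/(E₁h₂ − E₂h₁) = 780/(2.35e+04 − 1.404e+04) = 0.08245 per min.

0.082 per min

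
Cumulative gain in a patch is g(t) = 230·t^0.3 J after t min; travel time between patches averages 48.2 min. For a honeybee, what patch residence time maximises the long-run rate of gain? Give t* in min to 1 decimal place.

20.7 min

By the marginal value theorem, leave when the instantaneous gain rate g'(t) equals the habitat-wide average g(t)/(T + t).
g'(t) = 0.3·230·t^-0.7. Setting 0.3·230·t^-0.7 = 230·t^0.3/(48.2+t) gives 0.3(48.2+t) = t, so 0.70·t = 0.3×48.2.
t* = 0.3×48.2/0.70 = 20.66 min.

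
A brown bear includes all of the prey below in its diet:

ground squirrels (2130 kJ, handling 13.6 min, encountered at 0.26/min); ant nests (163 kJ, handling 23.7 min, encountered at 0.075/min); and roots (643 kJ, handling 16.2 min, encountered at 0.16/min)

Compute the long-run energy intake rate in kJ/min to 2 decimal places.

R = (0.26×2130 + 0.075×163 + 0.16×643) / (1 + 0.26×13.6 + 0.075×23.7 + 0.16×16.2) = 668.9/8.905 = 75.11 kJ/min.

75.11 kJ/min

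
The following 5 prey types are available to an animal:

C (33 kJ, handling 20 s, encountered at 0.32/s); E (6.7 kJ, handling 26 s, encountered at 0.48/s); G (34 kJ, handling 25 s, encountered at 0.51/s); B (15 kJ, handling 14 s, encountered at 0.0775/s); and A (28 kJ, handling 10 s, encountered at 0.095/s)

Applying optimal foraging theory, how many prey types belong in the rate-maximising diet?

Rank by E/h (kJ/s): A 2.8, C 1.65, G 1.36, B 1.07, E 0.258. Include each in turn until the next type's E/h falls below the running intake rate.
Rate on top 1: 1.364. C: 1.65 > 1.364 → include.
Rate on top 2: 1.583. G: 1.36 < 1.583 → exclude; stop.
Optimal diet: A, C — 2 of 5 types.

2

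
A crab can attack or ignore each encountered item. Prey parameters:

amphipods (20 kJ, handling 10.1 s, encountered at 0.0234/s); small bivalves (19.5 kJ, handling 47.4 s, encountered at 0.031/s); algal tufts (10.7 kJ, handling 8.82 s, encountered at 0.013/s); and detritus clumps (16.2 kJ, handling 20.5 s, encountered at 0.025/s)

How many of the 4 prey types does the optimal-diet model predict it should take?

3

E/h in descending order: amphipods 1.98, algal tufts 1.21, detritus clumps 0.79, small bivalves 0.411 kJ/s. The optimal diet is the largest prefix of this list for which every included type satisfies E_i/h_i > R on the types above it.
Rate on top 1: 0.3785. algal tufts: 1.21 > 0.3785 → include.
Rate on top 2: 0.4494. detritus clumps: 0.79 > 0.4494 → include.
Rate on top 3: 0.5431. small bivalves: 0.411 < 0.5431 → exclude; stop.
Optimal diet: amphipods, algal tufts, detritus clumps — 3 of 4 types.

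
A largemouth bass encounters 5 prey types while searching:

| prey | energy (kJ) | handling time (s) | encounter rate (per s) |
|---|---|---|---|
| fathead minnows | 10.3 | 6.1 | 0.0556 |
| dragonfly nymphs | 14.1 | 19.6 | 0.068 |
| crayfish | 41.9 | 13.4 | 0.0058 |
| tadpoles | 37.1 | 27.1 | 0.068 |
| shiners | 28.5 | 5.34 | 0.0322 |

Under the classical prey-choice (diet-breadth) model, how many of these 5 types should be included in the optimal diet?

Profitabilities (E/h, kJ/s): shiners 5.34, crayfish 3.13, fathead minnows 1.69, tadpoles 1.37, dragonfly nymphs 0.719. Add prey in this order while the next type's profitability exceeds the intake rate on those already taken.
Rate on top 1: 0.7831. crayfish: 3.13 > 0.7831 → include.
Rate on top 2: 0.9288. fathead minnows: 1.69 > 0.9288 → include.
Rate on top 3: 1.091. tadpoles: 1.37 > 1.091 → include.
Rate on top 4: 1.24. dragonfly nymphs: 0.719 < 1.24 → exclude; stop.
Optimal diet: shiners, crayfish, fathead minnows, tadpoles — 4 of 5 types.

4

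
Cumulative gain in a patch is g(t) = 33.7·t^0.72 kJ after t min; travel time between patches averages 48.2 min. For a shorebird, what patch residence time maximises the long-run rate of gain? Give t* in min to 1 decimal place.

123.9 min

Optimal t* satisfies g'(t*) = g(t*)/(T + t*).
g'(t) = 0.72·33.7·t^-0.28. Setting 0.72·33.7·t^-0.28 = 33.7·t^0.72/(48.2+t) gives 0.72(48.2+t) = t, so 0.28·t = 0.72×48.2.
t* = 0.72×48.2/0.28 = 123.9 min.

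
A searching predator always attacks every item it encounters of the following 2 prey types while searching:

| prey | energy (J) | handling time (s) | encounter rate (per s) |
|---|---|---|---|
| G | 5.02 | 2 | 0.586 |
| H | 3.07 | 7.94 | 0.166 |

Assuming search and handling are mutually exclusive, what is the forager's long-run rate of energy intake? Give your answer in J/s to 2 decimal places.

0.99 J/s

R = Σλ_iE_i / (1 + Σλ_ih_i)
Numerator: 0.586×5.02 + 0.166×3.07 = 3.451
Denominator: 1 + 0.586×2 + 0.166×7.94 = 3.49
R = 3.451/3.49 = 0.9889 J/s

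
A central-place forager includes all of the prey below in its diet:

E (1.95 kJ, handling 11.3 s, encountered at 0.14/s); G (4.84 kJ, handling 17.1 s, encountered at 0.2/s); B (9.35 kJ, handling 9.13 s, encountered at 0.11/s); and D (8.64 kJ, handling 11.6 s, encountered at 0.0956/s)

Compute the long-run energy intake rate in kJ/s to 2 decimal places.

Energy encountered per unit search time: 0.14×1.95 + 0.2×4.84 + 0.11×9.35 + 0.0956×8.64 = 3.095 kJ/s.
Handling time per unit search time: 0.14×11.3 + 0.2×17.1 + 0.11×9.13 + 0.0956×11.6 = 7.115.
Rate = 3.095/(1 + 7.115) = 0.3814 kJ/s.

0.38 kJ/s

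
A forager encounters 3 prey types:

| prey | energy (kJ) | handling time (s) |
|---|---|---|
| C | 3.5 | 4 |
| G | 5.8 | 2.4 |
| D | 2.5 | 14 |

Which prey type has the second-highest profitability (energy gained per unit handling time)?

C

Profitability E/h (kJ/s): C = 3.5/4 = 0.875, G = 5.8/2.4 = 2.42, D = 2.5/14 = 0.179.
Ranked: G > C > D.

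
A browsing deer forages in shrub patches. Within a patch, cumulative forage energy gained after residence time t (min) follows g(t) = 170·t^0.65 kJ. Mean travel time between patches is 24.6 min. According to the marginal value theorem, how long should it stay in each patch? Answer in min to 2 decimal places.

Maximise g(t)/(T+t): set derivative to zero → g'(t)(T+t) = g(t).
g'(t) = 0.65·170·t^-0.35. Setting 0.65·170·t^-0.35 = 170·t^0.65/(24.6+t) gives 0.65(24.6+t) = t, so 0.35·t = 0.65×24.6.
t* = 0.65×24.6/0.35 = 45.69 min.

45.69 min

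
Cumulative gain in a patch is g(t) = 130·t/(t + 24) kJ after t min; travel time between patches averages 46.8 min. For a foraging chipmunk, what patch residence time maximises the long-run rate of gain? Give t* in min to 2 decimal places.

Optimal t* satisfies g'(t*) = g(t*)/(T + t*).
g'(t) = 130·24/(t + 24)². Setting 130·24/(t+24)² = 130t/[(t+24)(46.8+t)] gives 24(46.8+t) = t(t+24), so t² = 24×46.8 = 1123.
t* = √1123 = 33.51 min.

33.51 min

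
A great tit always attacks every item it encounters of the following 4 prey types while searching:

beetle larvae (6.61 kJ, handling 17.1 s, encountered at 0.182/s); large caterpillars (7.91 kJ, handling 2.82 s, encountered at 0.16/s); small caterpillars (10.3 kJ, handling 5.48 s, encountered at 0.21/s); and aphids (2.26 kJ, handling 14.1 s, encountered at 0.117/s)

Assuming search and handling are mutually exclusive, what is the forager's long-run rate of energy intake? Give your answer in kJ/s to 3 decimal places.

R = (0.182×6.61 + 0.16×7.91 + 0.21×10.3 + 0.117×2.26) / (1 + 0.182×17.1 + 0.16×2.82 + 0.21×5.48 + 0.117×14.1) = 4.896/7.364 = 0.6649 kJ/s.

0.665 kJ/s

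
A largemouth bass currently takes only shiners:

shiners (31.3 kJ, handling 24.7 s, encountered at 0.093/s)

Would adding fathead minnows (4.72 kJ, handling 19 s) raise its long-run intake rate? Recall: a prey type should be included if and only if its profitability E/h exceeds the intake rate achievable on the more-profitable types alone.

On shiners alone, R = ΣλE/(1+Σλh) = 2.911/3.297 = 0.8829 kJ/s.
Profitability of fathead minnows: 4.72/19 = 0.2484 kJ/s.
0.2484 < 0.8829, so adding fathead minnows would lower the average — exclude it.

No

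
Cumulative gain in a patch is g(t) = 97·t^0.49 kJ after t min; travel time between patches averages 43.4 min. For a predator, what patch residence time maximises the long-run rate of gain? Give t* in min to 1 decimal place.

41.7 min

By the marginal value theorem, leave when the instantaneous gain rate g'(t) equals the habitat-wide average g(t)/(T + t).
g'(t) = 0.49·97·t^-0.51. Setting 0.49·97·t^-0.51 = 97·t^0.49/(43.4+t) gives 0.49(43.4+t) = t, so 0.51·t = 0.49×43.4.
t* = 0.49×43.4/0.51 = 41.7 min.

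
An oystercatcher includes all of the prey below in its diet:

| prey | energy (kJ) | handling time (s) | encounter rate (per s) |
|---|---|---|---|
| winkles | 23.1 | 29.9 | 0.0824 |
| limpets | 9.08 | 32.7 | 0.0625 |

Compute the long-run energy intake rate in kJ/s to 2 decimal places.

0.45 kJ/s

Energy encountered per unit search time: 0.0824×23.1 + 0.0625×9.08 = 2.471 kJ/s.
Handling time per unit search time: 0.0824×29.9 + 0.0625×32.7 = 4.508.
Rate = 2.471/(1 + 4.508) = 0.4486 kJ/s.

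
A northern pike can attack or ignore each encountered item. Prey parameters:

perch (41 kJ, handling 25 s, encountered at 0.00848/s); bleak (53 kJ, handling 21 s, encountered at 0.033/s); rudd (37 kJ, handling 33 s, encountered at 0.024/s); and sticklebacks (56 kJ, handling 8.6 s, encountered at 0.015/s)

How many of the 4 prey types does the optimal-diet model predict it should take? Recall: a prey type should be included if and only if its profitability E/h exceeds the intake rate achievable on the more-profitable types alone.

Rank by E/h (kJ/s): sticklebacks 6.51, bleak 2.52, perch 1.64, rudd 1.12. Include each in turn until the next type's E/h falls below the running intake rate.
Rate on top 1: 0.744. bleak: 2.52 > 0.744 → include.
Rate on top 2: 1.421. perch: 1.64 > 1.421 → include.
Rate on top 3: 1.444. rudd: 1.12 < 1.444 → exclude; stop.
Optimal diet: sticklebacks, bleak, perch — 3 of 4 types.

3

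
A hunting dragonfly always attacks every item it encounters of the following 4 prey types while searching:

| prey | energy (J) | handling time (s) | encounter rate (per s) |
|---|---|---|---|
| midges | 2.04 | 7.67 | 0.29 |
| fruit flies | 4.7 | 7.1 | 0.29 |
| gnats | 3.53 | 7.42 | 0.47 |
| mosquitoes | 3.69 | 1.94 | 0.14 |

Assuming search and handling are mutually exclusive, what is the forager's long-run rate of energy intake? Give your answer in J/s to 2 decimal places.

0.46 J/s

R = (0.29×2.04 + 0.29×4.7 + 0.47×3.53 + 0.14×3.69) / (1 + 0.29×7.67 + 0.29×7.1 + 0.47×7.42 + 0.14×1.94) = 4.13/9.042 = 0.4568 J/s.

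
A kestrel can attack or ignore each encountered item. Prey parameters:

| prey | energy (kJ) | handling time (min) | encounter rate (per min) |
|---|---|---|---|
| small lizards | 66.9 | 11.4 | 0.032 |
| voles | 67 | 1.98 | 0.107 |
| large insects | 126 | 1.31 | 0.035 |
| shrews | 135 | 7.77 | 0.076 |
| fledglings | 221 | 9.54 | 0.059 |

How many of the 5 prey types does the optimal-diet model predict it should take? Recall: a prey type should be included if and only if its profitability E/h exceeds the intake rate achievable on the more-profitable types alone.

Rank by E/h (kJ/min): large insects 96.2, voles 33.8, fledglings 23.2, shrews 17.4, small lizards 5.87. Include each in turn until the next type's E/h falls below the running intake rate.
Rate on top 1: 4.217. voles: 33.8 > 4.217 → include.
Rate on top 2: 9.206. fledglings: 23.2 > 9.206 → include.
Rate on top 3: 13.52. shrews: 17.4 > 13.52 → include.
Rate on top 4: 14.47. small lizards: 5.87 < 14.47 → exclude; stop.
Optimal diet: large insects, voles, fledglings, shrews — 4 of 5 types.

4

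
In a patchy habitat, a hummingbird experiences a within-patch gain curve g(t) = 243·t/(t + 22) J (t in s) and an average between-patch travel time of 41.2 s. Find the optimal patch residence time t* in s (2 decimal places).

By the marginal value theorem, leave when the instantaneous gain rate g'(t) equals the habitat-wide average g(t)/(T + t).
g'(t) = 243·22/(t + 22)². Setting 243·22/(t+22)² = 243t/[(t+22)(41.2+t)] gives 22(41.2+t) = t(t+22), so t² = 22×41.2 = 906.4.
t* = √906.4 = 30.11 s.

30.11 s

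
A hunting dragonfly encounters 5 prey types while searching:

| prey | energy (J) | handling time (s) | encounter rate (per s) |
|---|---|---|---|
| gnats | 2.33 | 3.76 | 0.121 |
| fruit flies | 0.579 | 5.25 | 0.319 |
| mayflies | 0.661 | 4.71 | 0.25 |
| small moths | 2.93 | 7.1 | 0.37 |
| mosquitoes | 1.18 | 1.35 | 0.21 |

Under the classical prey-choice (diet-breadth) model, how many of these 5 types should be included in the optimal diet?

Rank by E/h (J/s): mosquitoes 0.874, gnats 0.62, small moths 0.413, mayflies 0.14, fruit flies 0.11. Include each in turn until the next type's E/h falls below the running intake rate.
Rate on top 1: 0.1931. gnats: 0.62 > 0.1931 → include.
Rate on top 2: 0.3047. small moths: 0.413 > 0.3047 → include.
Rate on top 3: 0.3697. mayflies: 0.14 < 0.3697 → exclude; stop.
Optimal diet: mosquitoes, gnats, small moths — 3 of 5 types.

3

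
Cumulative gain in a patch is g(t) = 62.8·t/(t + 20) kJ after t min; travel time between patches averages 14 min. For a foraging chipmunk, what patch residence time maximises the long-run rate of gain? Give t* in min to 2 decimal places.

16.73 min

Optimal t* satisfies g'(t*) = g(t*)/(T + t*).
g'(t) = 62.8·20/(t + 20)². Setting 62.8·20/(t+20)² = 62.8t/[(t+20)(14+t)] gives 20(14+t) = t(t+20), so t² = 20×14 = 280.
t* = √280 = 16.73 min.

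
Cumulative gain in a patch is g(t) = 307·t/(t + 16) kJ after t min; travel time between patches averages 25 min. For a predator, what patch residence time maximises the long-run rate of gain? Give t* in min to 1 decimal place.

Optimal t* satisfies g'(t*) = g(t*)/(T + t*).
g'(t) = 307·16/(t + 16)². Setting 307·16/(t+16)² = 307t/[(t+16)(25+t)] gives 16(25+t) = t(t+16), so t² = 16×25 = 400.
t* = √400 = 20 min.

20.0 min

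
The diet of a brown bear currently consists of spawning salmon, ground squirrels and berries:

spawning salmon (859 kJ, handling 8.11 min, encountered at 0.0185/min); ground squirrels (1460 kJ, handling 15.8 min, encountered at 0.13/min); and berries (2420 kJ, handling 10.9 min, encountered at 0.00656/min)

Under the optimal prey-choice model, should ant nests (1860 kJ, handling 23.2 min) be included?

Yes

On spawning salmon, ground squirrels and berries alone, R = ΣλE/(1+Σλh) = 221.6/3.276 = 67.64 kJ/min.
ant nests: E/h = 1860/23.2 = 80.17 kJ/min.
Since 80.17 > R, including ant nests increases the long-run rate.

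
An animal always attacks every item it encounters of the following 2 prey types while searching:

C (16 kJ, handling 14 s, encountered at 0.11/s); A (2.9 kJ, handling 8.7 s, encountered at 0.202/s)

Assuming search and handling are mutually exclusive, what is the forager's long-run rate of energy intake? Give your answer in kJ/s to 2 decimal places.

0.55 kJ/s

R = Σλ_iE_i / (1 + Σλ_ih_i)
Numerator: 0.11×16 + 0.202×2.9 = 2.346
Denominator: 1 + 0.11×14 + 0.202×8.7 = 4.297
R = 2.346/4.297 = 0.5459 kJ/s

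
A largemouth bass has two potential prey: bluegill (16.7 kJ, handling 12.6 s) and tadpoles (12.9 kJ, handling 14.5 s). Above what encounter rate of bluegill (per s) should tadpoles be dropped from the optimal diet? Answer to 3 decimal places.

0.162 per s

At the threshold, the rate on bluegill alone equals the profitability of tadpoles: λ·16.7/(1 + λ·12.6) = 12.9/14.5 = 0.8897.
Rearranging, λ(16.7 − 0.8897×12.6) = 0.8897, so λ = 0.8897/5.49 = 0.162 per s.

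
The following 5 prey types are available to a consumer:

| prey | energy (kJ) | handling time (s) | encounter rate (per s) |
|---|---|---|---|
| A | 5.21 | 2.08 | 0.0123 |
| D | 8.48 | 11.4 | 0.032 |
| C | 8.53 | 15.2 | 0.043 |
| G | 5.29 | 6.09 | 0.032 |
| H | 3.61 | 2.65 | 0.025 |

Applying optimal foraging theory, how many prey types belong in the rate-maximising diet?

Rank by E/h (kJ/s): A 2.5, H 1.36, G 0.869, D 0.744, C 0.561. Include each in turn until the next type's E/h falls below the running intake rate.
Rate on top 1: 0.06248. H: 1.36 > 0.06248 → include.
Rate on top 2: 0.1414. G: 0.869 > 0.1414 → include.
Rate on top 3: 0.2515. D: 0.744 > 0.2515 → include.
Rate on top 4: 0.3603. C: 0.561 > 0.3603 → include.
Optimal diet: A, H, G, D, C — 5 of 5 types.

5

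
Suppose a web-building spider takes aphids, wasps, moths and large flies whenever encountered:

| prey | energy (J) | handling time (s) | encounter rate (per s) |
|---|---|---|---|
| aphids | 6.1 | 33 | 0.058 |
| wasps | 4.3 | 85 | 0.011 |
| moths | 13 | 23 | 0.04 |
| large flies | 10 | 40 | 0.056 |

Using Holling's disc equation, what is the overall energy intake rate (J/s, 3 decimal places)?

0.211 J/s

R = Σλ_iE_i / (1 + Σλ_ih_i)
Numerator: 0.058×6.1 + 0.011×4.3 + 0.04×13 + 0.056×10 = 1.481
Denominator: 1 + 0.058×33 + 0.011×85 + 0.04×23 + 0.056×40 = 7.009
R = 1.481/7.009 = 0.2113 J/s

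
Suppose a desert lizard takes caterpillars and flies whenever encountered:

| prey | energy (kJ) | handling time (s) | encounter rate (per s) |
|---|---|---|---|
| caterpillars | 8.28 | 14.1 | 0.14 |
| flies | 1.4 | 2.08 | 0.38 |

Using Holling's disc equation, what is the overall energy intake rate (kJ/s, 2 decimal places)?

0.45 kJ/s

R = Σλ_iE_i / (1 + Σλ_ih_i)
Numerator: 0.14×8.28 + 0.38×1.4 = 1.691
Denominator: 1 + 0.14×14.1 + 0.38×2.08 = 3.764
R = 1.691/3.764 = 0.4493 kJ/s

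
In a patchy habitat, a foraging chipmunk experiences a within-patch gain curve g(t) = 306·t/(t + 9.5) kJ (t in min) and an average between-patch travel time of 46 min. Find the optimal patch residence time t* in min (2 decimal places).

Optimal t* satisfies g'(t*) = g(t*)/(T + t*).
g'(t) = 306·9.5/(t + 9.5)². Setting 306·9.5/(t+9.5)² = 306t/[(t+9.5)(46+t)] gives 9.5(46+t) = t(t+9.5), so t² = 9.5×46 = 437.
t* = √437 = 20.9 min.

20.90 min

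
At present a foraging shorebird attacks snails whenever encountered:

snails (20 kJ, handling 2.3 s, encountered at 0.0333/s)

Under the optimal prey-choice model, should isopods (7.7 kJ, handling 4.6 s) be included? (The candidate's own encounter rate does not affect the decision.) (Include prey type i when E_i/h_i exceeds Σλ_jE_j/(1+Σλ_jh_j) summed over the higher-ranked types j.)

On snails alone, R = ΣλE/(1+Σλh) = 0.666/1.077 = 0.6186 kJ/s.
Profitability of isopods: 7.7/4.6 = 1.674 kJ/s.
Since 1.674 > R, including isopods increases the long-run rate.

Yes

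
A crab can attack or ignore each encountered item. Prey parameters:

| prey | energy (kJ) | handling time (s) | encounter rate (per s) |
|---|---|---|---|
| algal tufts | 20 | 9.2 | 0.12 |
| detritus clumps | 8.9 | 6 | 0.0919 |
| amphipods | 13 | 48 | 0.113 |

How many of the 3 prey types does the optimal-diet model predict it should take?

2

Profitabilities (E/h, kJ/s): algal tufts 2.17, detritus clumps 1.48, amphipods 0.271. Add prey in this order while the next type's profitability exceeds the intake rate on those already taken.
Rate on top 1: 1.141. detritus clumps: 1.48 > 1.141 → include.
Rate on top 2: 1.212. amphipods: 0.271 < 1.212 → exclude; stop.
Optimal diet: algal tufts, detritus clumps — 2 of 3 types.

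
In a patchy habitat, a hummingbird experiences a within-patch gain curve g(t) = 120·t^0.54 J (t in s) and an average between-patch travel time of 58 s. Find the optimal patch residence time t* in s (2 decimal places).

68.09 s

By the marginal value theorem, leave when the instantaneous gain rate g'(t) equals the habitat-wide average g(t)/(T + t).
g'(t) = 0.54·120·t^-0.46. Setting 0.54·120·t^-0.46 = 120·t^0.54/(58+t) gives 0.54(58+t) = t, so 0.46·t = 0.54×58.
t* = 0.54×58/0.46 = 68.09 s.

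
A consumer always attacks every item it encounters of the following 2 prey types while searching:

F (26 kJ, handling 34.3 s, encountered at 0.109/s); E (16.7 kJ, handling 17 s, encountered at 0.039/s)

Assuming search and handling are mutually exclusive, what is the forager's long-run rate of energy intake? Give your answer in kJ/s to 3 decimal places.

0.645 kJ/s

R = (0.109×26 + 0.039×16.7) / (1 + 0.109×34.3 + 0.039×17) = 3.485/5.402 = 0.6452 kJ/s.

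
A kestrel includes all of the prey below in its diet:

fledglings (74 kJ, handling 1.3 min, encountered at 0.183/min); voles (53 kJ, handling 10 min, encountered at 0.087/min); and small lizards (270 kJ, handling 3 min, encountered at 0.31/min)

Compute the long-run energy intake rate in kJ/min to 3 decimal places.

R = Σλ_iE_i / (1 + Σλ_ih_i)
Numerator: 0.183×74 + 0.087×53 + 0.31×270 = 101.9
Denominator: 1 + 0.183×1.3 + 0.087×10 + 0.31×3 = 3.038
R = 101.9/3.038 = 33.53 kJ/min

33.527 kJ/min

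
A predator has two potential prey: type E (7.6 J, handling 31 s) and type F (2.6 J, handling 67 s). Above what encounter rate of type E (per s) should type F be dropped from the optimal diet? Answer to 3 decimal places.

Drop type F once their profitability E₂/h₂ falls below the rate achievable on type E alone: E₂/h₂ = λE₁/(1 + λh₁).
Solve for λ: λE₁h₂ = E₂(1 + λh₁) → λ(E₁h₂ − E₂h₁) = E₂ → λ = E₂/(E₁h₂ − E₂h₁).
λ = 2.6/(7.6×67 − 2.6×31) = 2.6/428.6 = 0.006066 per s.

0.006 per s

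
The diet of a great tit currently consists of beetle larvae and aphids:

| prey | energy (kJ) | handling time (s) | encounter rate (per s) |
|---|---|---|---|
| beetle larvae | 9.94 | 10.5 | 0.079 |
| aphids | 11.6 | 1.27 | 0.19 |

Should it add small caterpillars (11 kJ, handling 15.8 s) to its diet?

Current rate: (0.079×9.94 + 0.19×11.6)/(1 + 0.079×10.5 + 0.19×1.27) = 1.444 kJ/s.
Profitability of small caterpillars: 11/15.8 = 0.6962 kJ/s.
0.6962 < 1.444, so adding small caterpillars would lower the average — exclude it.

No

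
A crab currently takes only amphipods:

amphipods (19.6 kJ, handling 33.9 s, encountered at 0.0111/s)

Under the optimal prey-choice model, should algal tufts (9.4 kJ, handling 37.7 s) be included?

Yes

On amphipods alone, R = ΣλE/(1+Σλh) = 0.2176/1.376 = 0.1581 kJ/s.
algal tufts: E/h = 9.4/37.7 = 0.2493 kJ/s.
Since 0.2493 > R, including algal tufts increases the long-run rate.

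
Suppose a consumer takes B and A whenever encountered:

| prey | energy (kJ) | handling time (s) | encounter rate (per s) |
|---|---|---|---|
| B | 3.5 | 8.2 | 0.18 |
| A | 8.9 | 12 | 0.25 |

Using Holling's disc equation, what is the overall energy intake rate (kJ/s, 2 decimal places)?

R = (0.18×3.5 + 0.25×8.9) / (1 + 0.18×8.2 + 0.25×12) = 2.855/5.476 = 0.5214 kJ/s.

0.52 kJ/s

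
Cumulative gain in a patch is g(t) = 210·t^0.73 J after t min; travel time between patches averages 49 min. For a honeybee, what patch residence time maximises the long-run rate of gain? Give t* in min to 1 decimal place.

132.5 min

By the marginal value theorem, leave when the instantaneous gain rate g'(t) equals the habitat-wide average g(t)/(T + t).
g'(t) = 0.73·210·t^-0.27. Setting 0.73·210·t^-0.27 = 210·t^0.73/(49+t) gives 0.73(49+t) = t, so 0.27·t = 0.73×49.
t* = 0.73×49/0.27 = 132.5 min.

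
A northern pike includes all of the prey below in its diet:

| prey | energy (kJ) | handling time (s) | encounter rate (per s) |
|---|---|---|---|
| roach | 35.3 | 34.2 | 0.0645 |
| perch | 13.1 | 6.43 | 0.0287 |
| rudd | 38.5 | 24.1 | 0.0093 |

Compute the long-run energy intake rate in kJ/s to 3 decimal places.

0.833 kJ/s

Energy encountered per unit search time: 0.0645×35.3 + 0.0287×13.1 + 0.0093×38.5 = 3.011 kJ/s.
Handling time per unit search time: 0.0645×34.2 + 0.0287×6.43 + 0.0093×24.1 = 2.615.
Rate = 3.011/(1 + 2.615) = 0.833 kJ/s.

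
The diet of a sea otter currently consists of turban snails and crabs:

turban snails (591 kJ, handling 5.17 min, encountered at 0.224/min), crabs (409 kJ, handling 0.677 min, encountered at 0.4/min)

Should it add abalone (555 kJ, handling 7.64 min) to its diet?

On turban snails and crabs alone, R = ΣλE/(1+Σλh) = 296/2.429 = 121.9 kJ/min.
abalone: E/h = 555/7.64 = 72.64 kJ/min.
72.64 < 121.9, so adding abalone would lower the average — exclude it.

No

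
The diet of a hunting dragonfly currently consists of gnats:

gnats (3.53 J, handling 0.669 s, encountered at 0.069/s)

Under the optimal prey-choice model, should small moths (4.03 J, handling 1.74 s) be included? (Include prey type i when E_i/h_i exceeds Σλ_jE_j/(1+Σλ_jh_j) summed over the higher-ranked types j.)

Yes

Current rate: (0.069×3.53)/(1 + 0.069×0.669) = 0.2328 J/s.
small moths: E/h = 4.03/1.74 = 2.316 J/s.
2.316 > 0.2328, so adding small moths raises the average — include it.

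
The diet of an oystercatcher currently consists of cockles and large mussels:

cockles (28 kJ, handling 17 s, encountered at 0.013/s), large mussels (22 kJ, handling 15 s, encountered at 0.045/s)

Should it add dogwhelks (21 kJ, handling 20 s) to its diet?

Current rate: (0.013×28 + 0.045×22)/(1 + 0.013×17 + 0.045×15) = 0.7141 kJ/s.
Profitability of dogwhelks: 21/20 = 1.05 kJ/s.
Since 1.05 > R, including dogwhelks increases the long-run rate.

Yes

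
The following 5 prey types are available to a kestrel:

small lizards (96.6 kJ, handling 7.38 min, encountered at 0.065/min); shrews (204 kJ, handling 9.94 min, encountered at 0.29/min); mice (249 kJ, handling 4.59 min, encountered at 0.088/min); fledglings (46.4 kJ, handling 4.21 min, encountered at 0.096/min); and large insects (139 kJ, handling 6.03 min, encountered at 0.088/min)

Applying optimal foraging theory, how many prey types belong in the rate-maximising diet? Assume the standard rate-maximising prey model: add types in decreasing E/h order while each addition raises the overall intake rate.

Profitabilities (E/h, kJ/min): mice 54.2, large insects 23.1, shrews 20.5, small lizards 13.1, fledglings 11. Add prey in this order while the next type's profitability exceeds the intake rate on those already taken.
Rate on top 1: 15.61. large insects: 23.1 > 15.61 → include.
Rate on top 2: 17.65. shrews: 20.5 > 17.65 → include.
Rate on top 3: 19.37. small lizards: 13.1 < 19.37 → exclude; stop.
Optimal diet: mice, large insects, shrews — 3 of 5 types.

3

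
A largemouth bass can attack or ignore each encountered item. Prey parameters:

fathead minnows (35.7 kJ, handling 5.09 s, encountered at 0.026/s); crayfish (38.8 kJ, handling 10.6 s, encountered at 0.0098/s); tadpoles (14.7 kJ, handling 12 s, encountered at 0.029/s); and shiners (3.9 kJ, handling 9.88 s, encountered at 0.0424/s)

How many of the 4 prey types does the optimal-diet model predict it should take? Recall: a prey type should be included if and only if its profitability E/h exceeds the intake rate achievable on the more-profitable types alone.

3

Profitabilities (E/h, kJ/s): fathead minnows 7.01, crayfish 3.66, tadpoles 1.22, shiners 0.395. Add prey in this order while the next type's profitability exceeds the intake rate on those already taken.
Rate on top 1: 0.8197. crayfish: 3.66 > 0.8197 → include.
Rate on top 2: 1.058. tadpoles: 1.22 > 1.058 → include.
Rate on top 3: 1.095. shiners: 0.395 < 1.095 → exclude; stop.
Optimal diet: fathead minnows, crayfish, tadpoles — 3 of 4 types.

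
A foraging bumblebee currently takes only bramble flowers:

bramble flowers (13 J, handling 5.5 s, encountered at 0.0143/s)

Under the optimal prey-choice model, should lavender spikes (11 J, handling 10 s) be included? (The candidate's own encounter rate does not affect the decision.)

Yes

On bramble flowers alone, R = ΣλE/(1+Σλh) = 0.1859/1.079 = 0.1723 J/s.
lavender spikes: E/h = 11/10 = 1.1 J/s.
Since 1.1 > R, including lavender spikes increases the long-run rate.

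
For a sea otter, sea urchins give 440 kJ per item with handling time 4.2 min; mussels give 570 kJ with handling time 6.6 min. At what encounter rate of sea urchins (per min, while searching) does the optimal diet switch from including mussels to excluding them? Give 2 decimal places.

1.12 per min

At the threshold, the rate on sea urchins alone equals the profitability of mussels: λ·440/(1 + λ·4.2) = 570/6.6 = 86.36.
Rearranging, λ(440 − 86.36×4.2) = 86.36, so λ = 86.36/77.27 = 1.118 per min.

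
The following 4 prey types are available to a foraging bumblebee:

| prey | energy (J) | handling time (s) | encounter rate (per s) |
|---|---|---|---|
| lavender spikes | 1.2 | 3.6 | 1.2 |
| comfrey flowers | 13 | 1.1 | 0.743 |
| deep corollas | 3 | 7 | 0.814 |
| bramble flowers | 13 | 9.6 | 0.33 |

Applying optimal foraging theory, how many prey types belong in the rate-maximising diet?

Rank by E/h (J/s): comfrey flowers 11.8, bramble flowers 1.35, deep corollas 0.429, lavender spikes 0.333. Include each in turn until the next type's E/h falls below the running intake rate.
Rate on top 1: 5.315. bramble flowers: 1.35 < 5.315 → exclude; stop.
Optimal diet: comfrey flowers — 1 of 4 types.

1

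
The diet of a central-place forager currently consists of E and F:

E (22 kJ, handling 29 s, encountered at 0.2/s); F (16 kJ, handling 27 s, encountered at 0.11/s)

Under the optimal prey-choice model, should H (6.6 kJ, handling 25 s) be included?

Intake rate on the current diet: R = (0.2×22 + 0.11×16) / (1 + 0.2×29 + 0.11×27) = 6.16/9.77 = 0.6305 kJ/s.
H: E/h = 6.6/25 = 0.264 kJ/s.
0.264 < 0.6305, so adding H would lower the average — exclude it.

No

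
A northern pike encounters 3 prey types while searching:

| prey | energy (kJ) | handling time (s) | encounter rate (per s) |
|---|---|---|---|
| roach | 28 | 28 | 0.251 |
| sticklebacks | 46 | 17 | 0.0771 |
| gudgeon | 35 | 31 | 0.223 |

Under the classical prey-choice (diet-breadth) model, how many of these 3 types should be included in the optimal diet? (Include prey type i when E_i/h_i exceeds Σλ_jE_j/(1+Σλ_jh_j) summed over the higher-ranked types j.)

Rank by E/h (kJ/s): sticklebacks 2.71, gudgeon 1.13, roach 1. Include each in turn until the next type's E/h falls below the running intake rate.
Rate on top 1: 1.535. gudgeon: 1.13 < 1.535 → exclude; stop.
Optimal diet: sticklebacks — 1 of 3 types.

1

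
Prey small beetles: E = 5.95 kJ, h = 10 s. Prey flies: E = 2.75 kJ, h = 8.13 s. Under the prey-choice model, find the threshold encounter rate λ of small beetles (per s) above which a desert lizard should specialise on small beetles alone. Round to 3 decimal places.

0.132 per s

At the threshold, the rate on small beetles alone equals the profitability of flies: λ·5.95/(1 + λ·10) = 2.75/8.13 = 0.3383.
Rearranging, λ(5.95 − 0.3383×10) = 0.3383, so λ = 0.3383/2.567 = 0.1317 per s.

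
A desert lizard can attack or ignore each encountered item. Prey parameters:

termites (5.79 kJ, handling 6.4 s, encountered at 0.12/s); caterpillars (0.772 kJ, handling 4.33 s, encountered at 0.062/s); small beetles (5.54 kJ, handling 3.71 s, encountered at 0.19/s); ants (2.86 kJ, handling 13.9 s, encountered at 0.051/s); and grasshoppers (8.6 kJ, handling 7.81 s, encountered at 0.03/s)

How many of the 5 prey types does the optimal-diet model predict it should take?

Rank by E/h (kJ/s): small beetles 1.49, grasshoppers 1.1, termites 0.905, ants 0.206, caterpillars 0.178. Include each in turn until the next type's E/h falls below the running intake rate.
Rate on top 1: 0.6174. grasshoppers: 1.1 > 0.6174 → include.
Rate on top 2: 0.6758. termites: 0.905 > 0.6758 → include.
Rate on top 3: 0.7408. ants: 0.206 < 0.7408 → exclude; stop.
Optimal diet: small beetles, grasshoppers, termites — 3 of 5 types.

3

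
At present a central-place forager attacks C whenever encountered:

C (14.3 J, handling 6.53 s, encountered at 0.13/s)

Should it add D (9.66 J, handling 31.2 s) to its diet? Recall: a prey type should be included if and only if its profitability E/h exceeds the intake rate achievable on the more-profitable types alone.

No

On C alone, R = ΣλE/(1+Σλh) = 1.859/1.849 = 1.005 J/s.
Profitability of D: 9.66/31.2 = 0.3096 J/s.
0.3096 < 1.005, so adding D would lower the average — exclude it.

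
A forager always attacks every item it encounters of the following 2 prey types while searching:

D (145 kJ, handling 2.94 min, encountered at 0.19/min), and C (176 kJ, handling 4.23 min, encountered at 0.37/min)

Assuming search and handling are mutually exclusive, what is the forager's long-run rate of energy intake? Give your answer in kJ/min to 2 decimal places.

29.67 kJ/min

R = (0.19×145 + 0.37×176) / (1 + 0.19×2.94 + 0.37×4.23) = 92.67/3.124 = 29.67 kJ/min.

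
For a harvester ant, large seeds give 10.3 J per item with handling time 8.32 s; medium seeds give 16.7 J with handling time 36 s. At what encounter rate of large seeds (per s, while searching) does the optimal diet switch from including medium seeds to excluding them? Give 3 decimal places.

0.072 per s

The zero-one rule: include medium seeds iff E₂/h₂ > λE₁/(1+λh₁). Equality gives the switch point.
λE₁h₂ = E₂ + λE₂h₁ ⇒ λ = E₂/(E₁h₂ − E₂h₁) = 16.7/(370.8 − 138.9) = 0.07203 per s.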